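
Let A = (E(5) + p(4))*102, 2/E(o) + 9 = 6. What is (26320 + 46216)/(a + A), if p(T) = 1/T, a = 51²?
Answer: 145072/5117 ≈ 28.351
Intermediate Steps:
a = 2601
E(o) = -⅔ (E(o) = 2/(-9 + 6) = 2/(-3) = 2*(-⅓) = -⅔)
A = -85/2 (A = (-⅔ + 1/4)*102 = (-⅔ + ¼)*102 = -5/12*102 = -85/2 ≈ -42.500)
(26320 + 46216)/(a + A) = (26320 + 46216)/(2601 - 85/2) = 72536/(5117/2) = 72536*(2/5117) = 145072/5117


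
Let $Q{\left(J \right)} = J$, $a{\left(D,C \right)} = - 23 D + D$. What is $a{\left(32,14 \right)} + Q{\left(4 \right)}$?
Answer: $-700$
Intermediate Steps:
$a{\left(D,C \right)} = - 22 D$
$a{\left(32,14 \right)} + Q{\left(4 \right)} = \left(-22\right) 32 + 4 = -704 + 4 = -700$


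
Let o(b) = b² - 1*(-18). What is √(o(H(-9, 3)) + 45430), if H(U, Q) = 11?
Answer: √45569 ≈ 213.47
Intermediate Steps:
o(b) = 18 + b² (o(b) = b² + 18 = 18 + b²)
√(o(H(-9, 3)) + 45430) = √((18 + 11²) + 45430) = √((18 + 121) + 45430) = √(139 + 45430) = √45569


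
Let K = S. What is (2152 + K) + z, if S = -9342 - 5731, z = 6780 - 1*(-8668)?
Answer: 2527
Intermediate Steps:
z = 15448 (z = 6780 + 8668 = 15448)
S = -15073
K = -15073
(2152 + K) + z = (2152 - 15073) + 15448 = -12921 + 15448 = 2527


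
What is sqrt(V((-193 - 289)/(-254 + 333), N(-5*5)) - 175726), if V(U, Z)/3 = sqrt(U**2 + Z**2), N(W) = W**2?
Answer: sqrt(-1096705966 + 237*sqrt(2438122949))/79 ≈ 416.95*I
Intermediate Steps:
V(U, Z) = 3*sqrt(U**2 + Z**2)
sqrt(V((-193 - 289)/(-254 + 333), N(-5*5)) - 175726) = sqrt(3*sqrt(((-193 - 289)/(-254 + 333))**2 + ((-5*5)**2)**2) - 175726) = sqrt(3*sqrt((-482/79)**2 + ((-25)**2)**2) - 175726) = sqrt(3*sqrt((-482*1/79)**2 + 625**2) - 175726) = sqrt(3*sqrt((-482/79)**2 + 390625) - 175726) = sqrt(3*sqrt(232324/6241 + 390625) - 175726) = sqrt(3*sqrt(2438122949/6241) - 175726) = sqrt(3*(sqrt(2438122949)/79) - 175726) = sqrt(3*sqrt(2438122949)/79 - 175726) = sqrt(-175726 + 3*sqrt(2438122949)/79)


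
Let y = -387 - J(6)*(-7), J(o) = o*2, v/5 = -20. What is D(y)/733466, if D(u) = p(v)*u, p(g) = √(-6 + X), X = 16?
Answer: -303*√10/733466 ≈ -0.0013064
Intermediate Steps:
v = -100 (v = 5*(-20) = -100)
J(o) = 2*o
y = -303 (y = -387 - 2*6*(-7) = -387 - 12*(-7) = -387 - 1*(-84) = -387 + 84 = -303)
p(g) = √10 (p(g) = √(-6 + 16) = √10)
D(u) = u*√10 (D(u) = √10*u = u*√10)
D(y)/733466 = -303*√10/733466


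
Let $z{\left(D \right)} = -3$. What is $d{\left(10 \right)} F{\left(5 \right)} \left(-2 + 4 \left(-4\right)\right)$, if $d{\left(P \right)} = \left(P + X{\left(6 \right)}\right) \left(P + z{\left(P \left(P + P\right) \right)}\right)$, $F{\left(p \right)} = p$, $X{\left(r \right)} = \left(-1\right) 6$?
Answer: $-2520$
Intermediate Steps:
$X{\left(r \right)} = -6$
$d{\left(P \right)} = \left(-6 + P\right) \left(-3 + P\right)$ ($d{\left(P \right)} = \left(P - 6\right) \left(P - 3\right) = \left(-6 + P\right) \left(-3 + P\right)$)
$d{\left(10 \right)} F{\left(5 \right)} \left(-2 + 4 \left(-4\right)\right) = \left(18 + 10^{2} - 90\right) 5 \left(-2 + 4 \left(-4\right)\right) = \left(18 + 100 - 90\right) 5 \left(-2 - 16\right) = 28 \cdot 5 \left(-18\right) = 140 \left(-18\right) = -2520$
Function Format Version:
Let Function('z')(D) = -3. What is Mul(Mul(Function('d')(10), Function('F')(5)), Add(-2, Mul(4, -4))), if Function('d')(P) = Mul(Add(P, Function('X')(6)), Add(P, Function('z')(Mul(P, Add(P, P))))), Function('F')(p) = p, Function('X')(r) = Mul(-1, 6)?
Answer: -2520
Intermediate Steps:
Function('X')(r) = -6
Function('d')(P) = Mul(Add(-6, P), Add(-3, P)) (Function('d')(P) = Mul(Add(P, -6), Add(P, -3)) = Mul(Add(-6, P), Add(-3, P)))
Mul(Mul(Function('d')(10), Function('F')(5)), Add(-2, Mul(4, -4))) = Mul(Mul(Add(18, Pow(10, 2), Mul(-9, 10)), 5), Add(-2, Mul(4, -4))) = Mul(Mul(Add(18, 100, -90), 5), Add(-2, -16)) = Mul(Mul(28, 5), -18) = Mul(140, -18) = -2520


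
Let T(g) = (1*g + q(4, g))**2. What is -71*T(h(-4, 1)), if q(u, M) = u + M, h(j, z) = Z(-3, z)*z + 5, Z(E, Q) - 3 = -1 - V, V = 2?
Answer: -13916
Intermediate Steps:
Z(E, Q) = 0 (Z(E, Q) = 3 + (-1 - 1*2) = 3 + (-1 - 2) = 3 - 3 = 0)
h(j, z) = 5 (h(j, z) = 0*z + 5 = 0 + 5 = 5)
q(u, M) = M + u
T(g) = (4 + 2*g)**2 (T(g) = (1*g + (g + 4))**2 = (g + (4 + g))**2 = (4 + 2*g)**2)
-71*T(h(-4, 1)) = -284*(2 + 5)**2 = -284*7**2 = -284*49 = -71*196 = -13916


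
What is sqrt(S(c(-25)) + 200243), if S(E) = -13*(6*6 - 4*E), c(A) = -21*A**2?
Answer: 5*I*sqrt(19309) ≈ 694.78*I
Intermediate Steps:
S(E) = -468 + 52*E (S(E) = -13*(36 - 4*E) = -468 + 52*E)
sqrt(S(c(-25)) + 200243) = sqrt((-468 + 52*(-21*(-25)**2)) + 200243) = sqrt((-468 + 52*(-21*625)) + 200243) = sqrt((-468 + 52*(-13125)) + 200243) = sqrt((-468 - 682500) + 200243) = sqrt(-682968 + 200243) = sqrt(-482725) = 5*I*sqrt(19309)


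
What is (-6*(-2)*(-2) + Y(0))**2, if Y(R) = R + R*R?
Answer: 576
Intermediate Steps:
Y(R) = R + R**2
(-6*(-2)*(-2) + Y(0))**2 = (-6*(-2)*(-2) + 0*(1 + 0))**2 = (12*(-2) + 0*1)**2 = (-24 + 0)**2 = (-24)**2 = 576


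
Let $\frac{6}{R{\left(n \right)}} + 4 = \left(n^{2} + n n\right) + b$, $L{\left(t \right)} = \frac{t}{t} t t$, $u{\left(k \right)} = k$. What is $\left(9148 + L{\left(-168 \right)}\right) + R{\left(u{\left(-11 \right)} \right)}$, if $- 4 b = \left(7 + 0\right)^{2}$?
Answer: $\frac{11248980}{301} \approx 37372.0$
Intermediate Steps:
$L{\left(t \right)} = t^{2}$ ($L{\left(t \right)} = 1 t t = t t = t^{2}$)
$b = - \frac{49}{4}$ ($b = - \frac{\left(7 + 0\right)^{2}}{4} = - \frac{7^{2}}{4} = \left(- \frac{1}{4}\right) 49 = - \frac{49}{4} \approx -12.25$)
$R{\left(n \right)} = \frac{6}{- \frac{65}{4} + 2 n^{2}}$ ($R{\left(n \right)} = \frac{6}{-4 - \left(\frac{49}{4} - n^{2} - n n\right)} = \frac{6}{-4 + \left(\left(n^{2} + n^{2}\right) - \frac{49}{4}\right)} = \frac{6}{-4 + \left(2 n^{2} - \frac{49}{4}\right)} = \frac{6}{-4 + \left(- \frac{49}{4} + 2 n^{2}\right)} = \frac{6}{- \frac{65}{4} + 2 n^{2}}$)
$\left(9148 + L{\left(-168 \right)}\right) + R{\left(u{\left(-11 \right)} \right)} = \left(9148 + \left(-168\right)^{2}\right) + \frac{24}{-65 + 8 \left(-11\right)^{2}} = \left(9148 + 28224\right) + \frac{24}{-65 + 8 \cdot 121} = 37372 + \frac{24}{-65 + 968} = 37372 + \frac{24}{903} = 37372 + 24 \cdot \frac{1}{903} = 37372 + \frac{8}{301} = \frac{11248980}{301}$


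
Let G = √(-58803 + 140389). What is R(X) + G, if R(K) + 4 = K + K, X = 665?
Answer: 1326 + 19*√226 ≈ 1611.6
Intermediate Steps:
R(K) = -4 + 2*K (R(K) = -4 + (K + K) = -4 + 2*K)
G = 19*√226 (G = √81586 = 19*√226 ≈ 285.63)
R(X) + G = (-4 + 2*665) + 19*√226 = (-4 + 1330) + 19*√226 = 1326 + 19*√226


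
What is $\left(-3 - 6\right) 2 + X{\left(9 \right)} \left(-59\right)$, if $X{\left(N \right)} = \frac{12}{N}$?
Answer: $- \frac{290}{3} \approx -96.667$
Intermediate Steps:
$\left(-3 - 6\right) 2 + X{\left(9 \right)} \left(-59\right) = \left(-3 - 6\right) 2 + \frac{12}{9} \left(-59\right) = \left(-9\right) 2 + 12 \cdot \frac{1}{9} \left(-59\right) = -18 + \frac{4}{3} \left(-59\right) = -18 - \frac{236}{3} = - \frac{290}{3}$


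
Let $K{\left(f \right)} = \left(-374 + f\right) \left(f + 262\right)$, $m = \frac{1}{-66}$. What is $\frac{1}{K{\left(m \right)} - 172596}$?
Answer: $- \frac{4356}{1178656511} \approx -3.6957 \cdot 10^{-6}$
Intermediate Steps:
$m = - \frac{1}{66} \approx -0.015152$
$K{\left(f \right)} = \left(-374 + f\right) \left(262 + f\right)$
$\frac{1}{K{\left(m \right)} - 172596} = \frac{1}{\left(-97988 + \left(- \frac{1}{66}\right)^{2} - - \frac{56}{33}\right) - 172596} = \frac{1}{\left(-97988 + \frac{1}{4356} + \frac{56}{33}\right) - 172596} = \frac{1}{- \frac{426828335}{4356} - 172596} = \frac{1}{- \frac{1178656511}{4356}} = - \frac{4356}{1178656511}$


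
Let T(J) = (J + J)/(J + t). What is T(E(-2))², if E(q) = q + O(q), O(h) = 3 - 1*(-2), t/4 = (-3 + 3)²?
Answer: 4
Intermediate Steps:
t = 0 (t = 4*(-3 + 3)² = 4*0² = 4*0 = 0)
O(h) = 5 (O(h) = 3 + 2 = 5)
E(q) = 5 + q (E(q) = q + 5 = 5 + q)
T(J) = 2 (T(J) = (J + J)/(J + 0) = (2*J)/J = 2)
T(E(-2))² = 2² = 4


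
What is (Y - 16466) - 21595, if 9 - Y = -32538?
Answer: -5514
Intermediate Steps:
Y = 32547 (Y = 9 - 1*(-32538) = 9 + 32538 = 32547)
(Y - 16466) - 21595 = (32547 - 16466) - 21595 = 16081 - 21595 = -5514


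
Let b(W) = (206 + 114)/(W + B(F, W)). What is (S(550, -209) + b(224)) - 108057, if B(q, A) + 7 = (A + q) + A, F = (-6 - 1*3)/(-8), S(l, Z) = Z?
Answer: -576946954/5329 ≈ -1.0827e+5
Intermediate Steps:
F = 9/8 (F = (-6 - 3)*(-⅛) = -9*(-⅛) = 9/8 ≈ 1.1250)
B(q, A) = -7 + q + 2*A (B(q, A) = -7 + ((A + q) + A) = -7 + (q + 2*A) = -7 + q + 2*A)
b(W) = 320/(-47/8 + 3*W) (b(W) = (206 + 114)/(W + (-7 + 9/8 + 2*W)) = 320/(W + (-47/8 + 2*W)) = 320/(-47/8 + 3*W))
(S(550, -209) + b(224)) - 108057 = (-209 + 2560/(-47 + 24*224)) - 108057 = (-209 + 2560/(-47 + 5376)) - 108057 = (-209 + 2560/5329) - 108057 = -1111201/5329 - 108057 = -576946954/5329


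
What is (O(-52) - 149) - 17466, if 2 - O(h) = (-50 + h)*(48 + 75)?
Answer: -5067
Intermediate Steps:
O(h) = 6152 - 123*h (O(h) = 2 - (-50 + h)*(48 + 75) = 2 - (-50 + h)*123 = 2 - (-6150 + 123*h) = 2 + (6150 - 123*h) = 6152 - 123*h)
(O(-52) - 149) - 17466 = ((6152 - 123*(-52)) - 149) - 17466 = ((6152 + 6396) - 149) - 17466 = (12548 - 149) - 17466 = 12399 - 17466 = -5067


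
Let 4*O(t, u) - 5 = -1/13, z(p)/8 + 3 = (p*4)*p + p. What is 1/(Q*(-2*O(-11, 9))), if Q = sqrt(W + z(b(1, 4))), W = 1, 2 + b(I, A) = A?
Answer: -13/352 ≈ -0.036932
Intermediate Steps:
b(I, A) = -2 + A
z(p) = -24 + 8*p + 32*p**2 (z(p) = -24 + 8*((p*4)*p + p) = -24 + 8*((4*p)*p + p) = -24 + 8*(4*p**2 + p) = -24 + 8*(p + 4*p**2) = -24 + (8*p + 32*p**2) = -24 + 8*p + 32*p**2)
O(t, u) = 16/13 (O(t, u) = 5/4 + (-1/13)/4 = 5/4 + (-1*1/13)/4 = 5/4 + (1/4)*(-1/13) = 5/4 - 1/52 = 16/13)
Q = 11 (Q = sqrt(1 + (-24 + 8*(-2 + 4) + 32*(-2 + 4)**2)) = sqrt(1 + (-24 + 8*2 + 32*2**2)) = sqrt(1 + (-24 + 16 + 32*4)) = sqrt(1 + (-24 + 16 + 128)) = sqrt(1 + 120) = sqrt(121) = 11)
1/(Q*(-2*O(-11, 9))) = 1/(11*(-2*16/13)) = 1/(11*(-32/13)) = 1/(-352/13) = -13/352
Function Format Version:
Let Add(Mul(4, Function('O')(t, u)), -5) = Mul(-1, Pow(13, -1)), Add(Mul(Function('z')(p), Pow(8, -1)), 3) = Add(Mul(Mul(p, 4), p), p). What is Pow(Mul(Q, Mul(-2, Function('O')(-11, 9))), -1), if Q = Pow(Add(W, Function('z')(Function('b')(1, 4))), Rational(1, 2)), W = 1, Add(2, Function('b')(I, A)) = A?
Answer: Rational(-13, 352) ≈ -0.036932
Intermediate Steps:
Function('b')(I, A) = Add(-2, A)
Function('z')(p) = Add(-24, Mul(8, p), Mul(32, Pow(p, 2))) (Function('z')(p) = Add(-24, Mul(8, Add(Mul(Mul(p, 4), p), p))) = Add(-24, Mul(8, Add(Mul(Mul(4, p), p), p))) = Add(-24, Mul(8, Add(Mul(4, Pow(p, 2)), p))) = Add(-24, Mul(8, Add(p, Mul(4, Pow(p, 2))))) = Add(-24, Add(Mul(8, p), Mul(32, Pow(p, 2)))) = Add(-24, Mul(8, p), Mul(32, Pow(p, 2))))
Function('O')(t, u) = Rational(16, 13) (Function('O')(t, u) = Add(Rational(5, 4), Mul(Rational(1, 4), Mul(-1, Pow(13, -1)))) = Add(Rational(5, 4), Mul(Rational(1, 4), Mul(-1, Rational(1, 13)))) = Add(Rational(5, 4), Mul(Rational(1, 4), Rational(-1, 13))) = Add(Rational(5, 4), Rational(-1, 52)) = Rational(16, 13))
Q = 11 (Q = Pow(Add(1, Add(-24, Mul(8, Add(-2, 4)), Mul(32, Pow(Add(-2, 4), 2)))), Rational(1, 2)) = Pow(Add(1, Add(-24, Mul(8, 2), Mul(32, Pow(2, 2)))), Rational(1, 2)) = Pow(Add(1, Add(-24, 16, Mul(32, 4))), Rational(1, 2)) = Pow(Add(1, Add(-24, 16, 128)), Rational(1, 2)) = Pow(Add(1, 120), Rational(1, 2)) = Pow(121, Rational(1, 2)) = 11)
Pow(Mul(Q, Mul(-2, Function('O')(-11, 9))), -1) = Pow(Mul(11, Mul(-2, Rational(16, 13))), -1) = Pow(Mul(11, Rational(-32, 13)), -1) = Pow(Rational(-352, 13), -1) = Rational(-13, 352)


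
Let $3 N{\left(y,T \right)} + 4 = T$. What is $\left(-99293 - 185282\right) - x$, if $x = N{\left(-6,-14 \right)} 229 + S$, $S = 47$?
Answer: $-283248$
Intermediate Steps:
$N{\left(y,T \right)} = - \frac{4}{3} + \frac{T}{3}$
$x = -1327$ ($x = \left(- \frac{4}{3} + \frac{1}{3} \left(-14\right)\right) 229 + 47 = \left(- \frac{4}{3} - \frac{14}{3}\right) 229 + 47 = \left(-6\right) 229 + 47 = -1374 + 47 = -1327$)
$\left(-99293 - 185282\right) - x = \left(-99293 - 185282\right) - -1327 = -284575 + 1327 = -283248$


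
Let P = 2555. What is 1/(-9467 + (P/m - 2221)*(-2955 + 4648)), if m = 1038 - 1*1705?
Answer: -667/2518662155 ≈ -2.6482e-7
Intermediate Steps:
m = -667 (m = 1038 - 1705 = -667)
1/(-9467 + (P/m - 2221)*(-2955 + 4648)) = 1/(-9467 + (2555/(-667) - 2221)*(-2955 + 4648)) = 1/(-9467 + (2555*(-1/667) - 2221)*1693) = 1/(-9467 + (-2555/667 - 2221)*1693) = 1/(-9467 - 1483962/667*1693) = 1/(-9467 - 2512347666/667) = 1/(-2518662155/667) = -667/2518662155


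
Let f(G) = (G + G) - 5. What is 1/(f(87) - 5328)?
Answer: -1/5159 ≈ -0.00019384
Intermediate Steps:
f(G) = -5 + 2*G (f(G) = 2*G - 5 = -5 + 2*G)
1/(f(87) - 5328) = 1/((-5 + 2*87) - 5328) = 1/((-5 + 174) - 5328) = 1/(169 - 5328) = 1/(-5159) = -1/5159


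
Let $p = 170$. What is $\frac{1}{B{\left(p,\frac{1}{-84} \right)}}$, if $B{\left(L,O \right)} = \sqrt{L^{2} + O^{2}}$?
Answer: $\frac{84 \sqrt{203918401}}{203918401} \approx 0.0058824$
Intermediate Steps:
$\frac{1}{B{\left(p,\frac{1}{-84} \right)}} = \frac{1}{\sqrt{170^{2} + \left(\frac{1}{-84}\right)^{2}}} = \frac{1}{\sqrt{28900 + \left(- \frac{1}{84}\right)^{2}}} = \frac{1}{\sqrt{28900 + \frac{1}{7056}}} = \frac{1}{\sqrt{\frac{203918401}{7056}}} = \frac{1}{\frac{1}{84} \sqrt{203918401}} = \frac{84 \sqrt{203918401}}{203918401}$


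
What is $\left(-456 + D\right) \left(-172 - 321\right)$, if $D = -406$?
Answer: $424966$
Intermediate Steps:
$\left(-456 + D\right) \left(-172 - 321\right) = \left(-456 - 406\right) \left(-172 - 321\right) = \left(-862\right) \left(-493\right) = 424966$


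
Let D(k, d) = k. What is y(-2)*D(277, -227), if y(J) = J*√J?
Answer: -554*I*√2 ≈ -783.47*I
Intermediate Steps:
y(J) = J^(3/2)
y(-2)*D(277, -227) = (-2)^(3/2)*277 = -2*I*√2*277 = -554*I*√2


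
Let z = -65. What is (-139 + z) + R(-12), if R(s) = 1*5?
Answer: -199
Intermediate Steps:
R(s) = 5
(-139 + z) + R(-12) = (-139 - 65) + 5 = -204 + 5 = -199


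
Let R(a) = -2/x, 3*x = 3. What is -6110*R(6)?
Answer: 12220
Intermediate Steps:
x = 1 (x = (⅓)*3 = 1)
R(a) = -2 (R(a) = -2/1 = -2*1 = -2)
-6110*R(6) = -6110*(-2) = 12220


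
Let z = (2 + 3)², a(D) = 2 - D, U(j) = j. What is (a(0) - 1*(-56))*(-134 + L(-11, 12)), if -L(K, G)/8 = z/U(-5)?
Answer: -5452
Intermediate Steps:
z = 25 (z = 5² = 25)
L(K, G) = 40 (L(K, G) = -200/(-5) = -200*(-1)/5 = -8*(-5) = 40)
(a(0) - 1*(-56))*(-134 + L(-11, 12)) = ((2 - 1*0) - 1*(-56))*(-134 + 40) = ((2 + 0) + 56)*(-94) = (2 + 56)*(-94) = 58*(-94) = -5452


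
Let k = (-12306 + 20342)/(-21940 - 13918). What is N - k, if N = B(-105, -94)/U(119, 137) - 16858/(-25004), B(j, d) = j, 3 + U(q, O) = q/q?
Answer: 5984572686/112074179 ≈ 53.398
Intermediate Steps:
U(q, O) = -2 (U(q, O) = -3 + q/q = -3 + 1 = -2)
k = -4018/17929 (k = 8036/(-35858) = 8036*(-1/35858) = -4018/17929 ≈ -0.22411)
N = 332392/6251 (N = -105/(-2) - 16858/(-25004) = -105*(-½) - 16858*(-1/25004) = 105/2 + 8429/12502 = 332392/6251 ≈ 53.174)
N - k = 332392/6251 - 1*(-4018/17929) = 332392/6251 + 4018/17929 = 5984572686/112074179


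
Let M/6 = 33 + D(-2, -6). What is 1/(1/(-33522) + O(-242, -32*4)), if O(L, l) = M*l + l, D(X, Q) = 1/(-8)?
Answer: -33522/850654273 ≈ -3.9407e-5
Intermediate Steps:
D(X, Q) = -⅛
M = 789/4 (M = 6*(33 - ⅛) = 6*(263/8) = 789/4 ≈ 197.25)
O(L, l) = 793*l/4 (O(L, l) = 789*l/4 + l = 793*l/4)
1/(1/(-33522) + O(-242, -32*4)) = 1/(1/(-33522) + 793*(-32*4)/4) = 1/(-1/33522 + (793/4)*(-128)) = 1/(-1/33522 - 25376) = 1/(-850654273/33522) = -33522/850654273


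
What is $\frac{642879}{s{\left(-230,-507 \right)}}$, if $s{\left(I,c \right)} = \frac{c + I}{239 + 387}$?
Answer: $- \frac{402442254}{737} \approx -5.4606 \cdot 10^{5}$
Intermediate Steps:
$s{\left(I,c \right)} = \frac{I}{626} + \frac{c}{626}$ ($s{\left(I,c \right)} = \frac{I + c}{626} = \left(I + c\right) \frac{1}{626} = \frac{I}{626} + \frac{c}{626}$)
$\frac{642879}{s{\left(-230,-507 \right)}} = \frac{642879}{\frac{1}{626} \left(-230\right) + \frac{1}{626} \left(-507\right)} = \frac{642879}{- \frac{115}{313} - \frac{507}{626}} = \frac{642879}{- \frac{737}{626}} = 642879 \left(- \frac{626}{737}\right) = - \frac{402442254}{737}$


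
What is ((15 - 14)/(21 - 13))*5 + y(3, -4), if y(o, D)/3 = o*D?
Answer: -283/8 ≈ -35.375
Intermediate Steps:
y(o, D) = 3*D*o (y(o, D) = 3*(o*D) = 3*(D*o) = 3*D*o)
((15 - 14)/(21 - 13))*5 + y(3, -4) = ((15 - 14)/(21 - 13))*5 + 3*(-4)*3 = (1/8)*5 - 36 = 5/8 - 36 = -283/8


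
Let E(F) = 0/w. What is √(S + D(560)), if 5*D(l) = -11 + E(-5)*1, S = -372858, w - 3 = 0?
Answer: I*√9321505/5 ≈ 610.62*I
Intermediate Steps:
w = 3 (w = 3 + 0 = 3)
E(F) = 0 (E(F) = 0/3 = 0*(⅓) = 0)
D(l) = -11/5 (D(l) = (-11 + 0*1)/5 = (-11 + 0)/5 = (⅕)*(-11) = -11/5)
√(S + D(560)) = √(-372858 - 11/5) = √(-1864301/5) = I*√9321505/5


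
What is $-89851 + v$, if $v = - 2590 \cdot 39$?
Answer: $-190861$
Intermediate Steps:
$v = -101010$ ($v = \left(-1\right) 101010 = -101010$)
$-89851 + v = -89851 - 101010 = -190861$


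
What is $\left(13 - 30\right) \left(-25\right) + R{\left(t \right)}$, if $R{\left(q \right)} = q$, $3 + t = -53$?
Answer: $369$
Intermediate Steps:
$t = -56$ ($t = -3 - 53 = -56$)
$\left(13 - 30\right) \left(-25\right) + R{\left(t \right)} = \left(13 - 30\right) \left(-25\right) - 56 = \left(-17\right) \left(-25\right) - 56 = 425 - 56 = 369$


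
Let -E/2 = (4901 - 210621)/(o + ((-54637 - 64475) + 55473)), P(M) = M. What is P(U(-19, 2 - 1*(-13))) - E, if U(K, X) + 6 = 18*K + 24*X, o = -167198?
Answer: 3181484/230837 ≈ 13.782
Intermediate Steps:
U(K, X) = -6 + 18*K + 24*X (U(K, X) = -6 + (18*K + 24*X) = -6 + 18*K + 24*X)
E = -411440/230837 (E = -2*(4901 - 210621)/(-167198 + ((-54637 - 64475) + 55473)) = -(-411440)/(-167198 + (-119112 + 55473)) = -(-411440)/(-167198 - 63639) = -(-411440)/(-230837) = -(-411440)*(-1)/230837 = -2*205720/230837 = -411440/230837 ≈ -1.7824)
P(U(-19, 2 - 1*(-13))) - E = (-6 + 18*(-19) + 24*(2 - 1*(-13))) - 1*(-411440/230837) = (-6 - 342 + 24*(2 + 13)) + 411440/230837 = (-6 - 342 + 24*15) + 411440/230837 = (-6 - 342 + 360) + 411440/230837 = 12 + 411440/230837 = 3181484/230837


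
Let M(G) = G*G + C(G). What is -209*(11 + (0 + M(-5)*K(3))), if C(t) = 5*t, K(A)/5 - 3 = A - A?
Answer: -2299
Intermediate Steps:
K(A) = 15 (K(A) = 15 + 5*(A - A) = 15 + 5*0 = 15 + 0 = 15)
M(G) = G**2 + 5*G (M(G) = G*G + 5*G = G**2 + 5*G)
-209*(11 + (0 + M(-5)*K(3))) = -209*(11 + (0 - 5*(5 - 5)*15)) = -209*(11 + (0 - 5*0*15)) = -209*(11 + (0 + 0*15)) = -209*(11 + (0 + 0)) = -209*(11 + 0) = -209*11 = -2299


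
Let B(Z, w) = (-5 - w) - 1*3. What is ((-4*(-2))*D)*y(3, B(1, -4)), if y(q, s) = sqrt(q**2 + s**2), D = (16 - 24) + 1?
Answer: -280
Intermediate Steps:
D = -7 (D = -8 + 1 = -7)
B(Z, w) = -8 - w (B(Z, w) = (-5 - w) - 3 = -8 - w)
((-4*(-2))*D)*y(3, B(1, -4)) = (-4*(-2)*(-7))*sqrt(3**2 + (-8 - 1*(-4))**2) = (8*(-7))*sqrt(9 + (-8 + 4)**2) = -56*sqrt(9 + (-4)**2) = -56*sqrt(9 + 16) = -56*sqrt(25) = -56*5 = -280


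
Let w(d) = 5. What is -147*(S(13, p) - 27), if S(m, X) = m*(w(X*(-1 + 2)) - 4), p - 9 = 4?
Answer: 2058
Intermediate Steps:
p = 13 (p = 9 + 4 = 13)
S(m, X) = m (S(m, X) = m*(5 - 4) = m*1 = m)
-147*(S(13, p) - 27) = -147*(13 - 27) = -147*(-14) = 2058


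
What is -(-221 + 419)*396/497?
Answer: -78408/497 ≈ -157.76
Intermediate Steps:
-(-221 + 419)*396/497 = -198*396*(1/497) = -198*396/497 = -1*78408/497 = -78408/497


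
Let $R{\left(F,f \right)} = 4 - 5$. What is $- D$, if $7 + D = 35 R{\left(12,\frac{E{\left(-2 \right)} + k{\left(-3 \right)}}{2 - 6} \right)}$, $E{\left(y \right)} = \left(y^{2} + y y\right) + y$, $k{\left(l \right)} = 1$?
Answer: $42$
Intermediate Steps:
$E{\left(y \right)} = y + 2 y^{2}$ ($E{\left(y \right)} = \left(y^{2} + y^{2}\right) + y = 2 y^{2} + y = y + 2 y^{2}$)
$R{\left(F,f \right)} = -1$ ($R{\left(F,f \right)} = 4 - 5 = -1$)
$D = -42$ ($D = -7 + 35 \left(-1\right) = -7 - 35 = -42$)
$- D = \left(-1\right) \left(-42\right) = 42$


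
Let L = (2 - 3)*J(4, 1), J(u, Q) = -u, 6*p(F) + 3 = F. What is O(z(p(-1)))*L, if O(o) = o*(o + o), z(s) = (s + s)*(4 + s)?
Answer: 12800/81 ≈ 158.02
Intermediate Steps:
p(F) = -1/2 + F/6
z(s) = 2*s*(4 + s) (z(s) = (2*s)*(4 + s) = 2*s*(4 + s))
O(o) = 2*o**2 (O(o) = o*(2*o) = 2*o**2)
L = 4 (L = (2 - 3)*(-1*4) = -1*(-4) = 4)
O(z(p(-1)))*L = (2*(2*(-1/2 + (1/6)*(-1))*(4 + (-1/2 + (1/6)*(-1))))**2)*4 = (2*(2*(-1/2 - 1/6)*(4 + (-1/2 - 1/6)))**2)*4 = (2*(2*(-2/3)*(4 - 2/3))**2)*4 = (2*(2*(-2/3)*(10/3))**2)*4 = (2*(-40/9)**2)*4 = (2*(1600/81))*4 = (3200/81)*4 = 12800/81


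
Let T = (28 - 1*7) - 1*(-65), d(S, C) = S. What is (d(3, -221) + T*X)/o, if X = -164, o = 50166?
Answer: -14101/50166 ≈ -0.28109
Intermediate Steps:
T = 86 (T = (28 - 7) + 65 = 21 + 65 = 86)
(d(3, -221) + T*X)/o = (3 + 86*(-164))/50166 = (3 - 14104)*(1/50166) = -14101*1/50166 = -14101/50166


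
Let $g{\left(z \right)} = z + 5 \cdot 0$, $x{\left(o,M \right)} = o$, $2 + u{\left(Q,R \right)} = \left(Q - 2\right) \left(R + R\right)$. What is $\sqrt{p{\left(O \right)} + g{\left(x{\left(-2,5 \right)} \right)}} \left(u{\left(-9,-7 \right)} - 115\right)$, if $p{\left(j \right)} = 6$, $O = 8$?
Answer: $74$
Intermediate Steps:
$u{\left(Q,R \right)} = -2 + 2 R \left(-2 + Q\right)$ ($u{\left(Q,R \right)} = -2 + \left(Q - 2\right) \left(R + R\right) = -2 + \left(-2 + Q\right) 2 R = -2 + 2 R \left(-2 + Q\right)$)
$g{\left(z \right)} = z$ ($g{\left(z \right)} = z + 0 = z$)
$\sqrt{p{\left(O \right)} + g{\left(x{\left(-2,5 \right)} \right)}} \left(u{\left(-9,-7 \right)} - 115\right) = \sqrt{6 - 2} \left(\left(-2 - -28 + 2 \left(-9\right) \left(-7\right)\right) - 115\right) = \sqrt{4} \left(\left(-2 + 28 + 126\right) - 115\right) = 2 \left(152 - 115\right) = 2 \cdot 37 = 74$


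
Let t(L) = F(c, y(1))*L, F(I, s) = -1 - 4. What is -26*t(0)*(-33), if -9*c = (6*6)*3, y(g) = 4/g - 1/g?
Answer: 0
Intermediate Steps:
y(g) = 3/g
c = -12 (c = -6*6*3/9 = -4*3 = -1/9*108 = -12)
F(I, s) = -5
t(L) = -5*L
-26*t(0)*(-33) = -(-130)*0*(-33) = -26*0*(-33) = 0*(-33) = 0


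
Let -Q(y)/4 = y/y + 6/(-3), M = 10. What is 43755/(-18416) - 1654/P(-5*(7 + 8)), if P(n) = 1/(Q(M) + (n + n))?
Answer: 4447125589/18416 ≈ 2.4148e+5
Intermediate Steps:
Q(y) = 4 (Q(y) = -4*(y/y + 6/(-3)) = -4*(1 + 6*(-1/3)) = -4*(1 - 2) = -4*(-1) = 4)
P(n) = 1/(4 + 2*n) (P(n) = 1/(4 + (n + n)) = 1/(4 + 2*n))
43755/(-18416) - 1654/P(-5*(7 + 8)) = 43755/(-18416) - (6616 - 16540*(7 + 8)) = 43755*(-1/18416) - 1654/(1/(2*(2 - 5*15))) = -43755/18416 - 1654/(1/(2*(2 - 75))) = -43755/18416 - 1654/((1/2)/(-73)) = -43755/18416 - 1654/((1/2)*(-1/73)) = -43755/18416 - 1654/(-1/146) = -43755/18416 - 1654*(-146) = -43755/18416 + 241484 = 4447125589/18416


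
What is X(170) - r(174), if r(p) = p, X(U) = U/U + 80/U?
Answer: -2933/17 ≈ -172.53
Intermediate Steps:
X(U) = 1 + 80/U
X(170) - r(174) = (80 + 170)/170 - 1*174 = (1/170)*250 - 174 = 25/17 - 174 = -2933/17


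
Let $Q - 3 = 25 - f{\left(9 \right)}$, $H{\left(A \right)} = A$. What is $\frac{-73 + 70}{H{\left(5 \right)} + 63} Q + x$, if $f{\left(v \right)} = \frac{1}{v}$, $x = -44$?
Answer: $- \frac{9227}{204} \approx -45.23$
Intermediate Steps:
$Q = \frac{251}{9}$ ($Q = 3 + \left(25 - \frac{1}{9}\right) = 3 + \frac{224}{9} = \frac{251}{9} \approx 27.889$)
$\frac{-73 + 70}{H{\left(5 \right)} + 63} Q + x = \frac{-73 + 70}{5 + 63} \cdot \frac{251}{9} - 44 = - \frac{3}{68} \cdot \frac{251}{9} - 44 = \left(-3\right) \frac{1}{68} \cdot \frac{251}{9} - 44 = \left(- \frac{3}{68}\right) \frac{251}{9} - 44 = - \frac{251}{204} - 44 = - \frac{9227}{204}$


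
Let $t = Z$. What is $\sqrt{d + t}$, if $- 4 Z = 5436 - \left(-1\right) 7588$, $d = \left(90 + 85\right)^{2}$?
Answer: $3 \sqrt{3041} \approx 165.44$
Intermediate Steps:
$d = 30625$ ($d = 175^{2} = 30625$)
$Z = -3256$ ($Z = - \frac{5436 - \left(-1\right) 7588}{4} = - \frac{5436 - -7588}{4} = - \frac{5436 + 7588}{4} = \left(- \frac{1}{4}\right) 13024 = -3256$)
$t = -3256$
$\sqrt{d + t} = \sqrt{30625 - 3256} = \sqrt{27369} = 3 \sqrt{3041}$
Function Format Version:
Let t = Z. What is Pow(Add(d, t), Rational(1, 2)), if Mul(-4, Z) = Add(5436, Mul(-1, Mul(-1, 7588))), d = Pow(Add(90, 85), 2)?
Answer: Mul(3, Pow(3041, Rational(1, 2))) ≈ 165.44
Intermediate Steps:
d = 30625 (d = Pow(175, 2) = 30625)
Z = -3256 (Z = Mul(Rational(-1, 4), Add(5436, Mul(-1, Mul(-1, 7588)))) = Mul(Rational(-1, 4), Add(5436, Mul(-1, -7588))) = Mul(Rational(-1, 4), Add(5436, 7588)) = Mul(Rational(-1, 4), 13024) = -3256)
t = -3256
Pow(Add(d, t), Rational(1, 2)) = Pow(Add(30625, -3256), Rational(1, 2)) = Pow(27369, Rational(1, 2)) = Mul(3, Pow(3041, Rational(1, 2)))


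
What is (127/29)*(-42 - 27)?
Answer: -8763/29 ≈ -302.17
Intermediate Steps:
(127/29)*(-42 - 27) = (127*(1/29))*(-69) = (127/29)*(-69) = -8763/29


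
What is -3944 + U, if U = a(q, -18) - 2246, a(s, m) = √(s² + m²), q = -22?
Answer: -6190 + 2*√202 ≈ -6161.6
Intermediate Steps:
a(s, m) = √(m² + s²)
U = -2246 + 2*√202 (U = √((-18)² + (-22)²) - 2246 = √(324 + 484) - 2246 = √808 - 2246 = 2*√202 - 2246 = -2246 + 2*√202 ≈ -2217.6)
-3944 + U = -3944 + (-2246 + 2*√202) = -6190 + 2*√202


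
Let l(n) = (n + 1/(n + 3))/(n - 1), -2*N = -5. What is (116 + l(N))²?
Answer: 15108769/1089 ≈ 13874.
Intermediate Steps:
N = 5/2 (N = -½*(-5) = 5/2 ≈ 2.5000)
l(n) = (n + 1/(3 + n))/(-1 + n)
(116 + l(N))² = (116 + (1 + (5/2)² + 3*(5/2))/(-3 + (5/2)² + 2*(5/2)))² = (116 + (1 + 25/4 + 15/2)/(-3 + 25/4 + 5))² = (116 + (59/4)/(33/4))² = (116 + (4/33)*(59/4))² = (116 + 59/33)² = (3887/33)² = 15108769/1089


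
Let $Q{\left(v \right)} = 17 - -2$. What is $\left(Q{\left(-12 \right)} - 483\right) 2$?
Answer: $-928$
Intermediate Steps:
$Q{\left(v \right)} = 19$ ($Q{\left(v \right)} = 17 + 2 = 19$)
$\left(Q{\left(-12 \right)} - 483\right) 2 = \left(19 - 483\right) 2 = \left(-464\right) 2 = -928$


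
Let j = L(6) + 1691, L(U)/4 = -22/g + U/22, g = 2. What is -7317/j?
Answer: -26829/6043 ≈ -4.4397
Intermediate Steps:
L(U) = -44 + 2*U/11 (L(U) = 4*(-22/2 + U/22) = 4*(-22*½ + U*(1/22)) = 4*(-11 + U/22) = -44 + 2*U/11)
j = 18129/11 (j = (-44 + (2/11)*6) + 1691 = (-44 + 12/11) + 1691 = -472/11 + 1691 = 18129/11 ≈ 1648.1)
-7317/j = -7317/18129/11 = -7317*11/18129 = -26829/6043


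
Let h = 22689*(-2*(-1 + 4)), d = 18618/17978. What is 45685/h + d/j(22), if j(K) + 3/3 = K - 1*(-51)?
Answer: -1572245893/4894834104 ≈ -0.32121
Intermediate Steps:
j(K) = 50 + K (j(K) = -1 + (K - 1*(-51)) = -1 + (K + 51) = -1 + (51 + K) = 50 + K)
d = 9309/8989 (d = 18618*(1/17978) = 9309/8989 ≈ 1.0356)
h = -136134 (h = 22689*(-2*3) = 22689*(-6) = -136134)
45685/h + d/j(22) = 45685/(-136134) + 9309/(8989*(50 + 22)) = 45685*(-1/136134) + (9309/8989)/72 = -45685/136134 + (9309/8989)*(1/72) = -45685/136134 + 3103/215736 = -1572245893/4894834104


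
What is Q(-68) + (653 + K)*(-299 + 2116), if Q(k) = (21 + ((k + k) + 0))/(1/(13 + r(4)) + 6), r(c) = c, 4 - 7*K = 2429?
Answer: 401612361/721 ≈ 5.5702e+5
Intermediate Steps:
K = -2425/7 (K = 4/7 - 1/7*2429 = 4/7 - 347 = -2425/7 ≈ -346.43)
Q(k) = 357/103 + 34*k/103 (Q(k) = (21 + ((k + k) + 0))/(1/(13 + 4) + 6) = (21 + (2*k + 0))/(1/17 + 6) = (21 + 2*k)/(1/17 + 6) = (21 + 2*k)/(103/17) = (21 + 2*k)*(17/103) = 357/103 + 34*k/103)
Q(-68) + (653 + K)*(-299 + 2116) = (357/103 + (34/103)*(-68)) + (653 - 2425/7)*(-299 + 2116) = (357/103 - 2312/103) + (2146/7)*1817 = -1955/103 + 3899282/7 = 401612361/721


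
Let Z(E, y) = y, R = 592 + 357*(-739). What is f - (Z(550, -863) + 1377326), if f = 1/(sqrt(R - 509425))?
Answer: -1376463 - I*sqrt(48291)/193164 ≈ -1.3765e+6 - 0.0011376*I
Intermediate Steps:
R = -263231 (R = 592 - 263823 = -263231)
f = -I*sqrt(48291)/193164 (f = 1/(sqrt(-263231 - 509425)) = 1/(sqrt(-772656)) = 1/(4*I*sqrt(48291)) = -I*sqrt(48291)/193164 ≈ -0.0011376*I)
f - (Z(550, -863) + 1377326) = -I*sqrt(48291)/193164 - (-863 + 1377326) = -I*sqrt(48291)/193164 - 1*1376463 = -I*sqrt(48291)/193164 - 1376463 = -1376463 - I*sqrt(48291)/193164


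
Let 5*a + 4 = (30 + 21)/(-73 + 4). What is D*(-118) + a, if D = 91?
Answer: -1234979/115 ≈ -10739.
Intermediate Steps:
a = -109/115 (a = -⅘ + ((30 + 21)/(-73 + 4))/5 = -⅘ + (51/(-69))/5 = -⅘ + (51*(-1/69))/5 = -⅘ + (⅕)*(-17/23) = -⅘ - 17/115 = -109/115 ≈ -0.94783)
D*(-118) + a = 91*(-118) - 109/115 = -10738 - 109/115 = -1234979/115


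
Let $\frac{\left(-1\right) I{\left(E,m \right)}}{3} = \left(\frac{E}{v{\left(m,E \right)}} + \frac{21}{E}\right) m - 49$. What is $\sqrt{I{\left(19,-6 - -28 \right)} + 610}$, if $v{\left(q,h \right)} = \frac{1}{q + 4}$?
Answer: $\frac{i \sqrt{11523101}}{19} \approx 178.66 i$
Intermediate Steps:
$v{\left(q,h \right)} = \frac{1}{4 + q}$
$I{\left(E,m \right)} = 147 - 3 m \left(\frac{21}{E} + E \left(4 + m\right)\right)$ ($I{\left(E,m \right)} = - 3 \left(\left(\frac{E}{\frac{1}{4 + m}} + \frac{21}{E}\right) m - 49\right) = - 3 \left(\left(E \left(4 + m\right) + \frac{21}{E}\right) m - 49\right) = - 3 \left(\left(\frac{21}{E} + E \left(4 + m\right)\right) m - 49\right) = - 3 \left(m \left(\frac{21}{E} + E \left(4 + m\right)\right) - 49\right) = - 3 \left(-49 + m \left(\frac{21}{E} + E \left(4 + m\right)\right)\right) = 147 - 3 m \left(\frac{21}{E} + E \left(4 + m\right)\right)$)
$\sqrt{I{\left(19,-6 - -28 \right)} + 610} = \sqrt{\frac{3 \left(- 21 \left(-6 - -28\right) + 19 \left(49 - 19 \left(-6 - -28\right) \left(4 - -22\right)\right)\right)}{19} + 610} = \sqrt{3 \cdot \frac{1}{19} \left(- 21 \left(-6 + 28\right) + 19 \left(49 - 19 \left(-6 + 28\right) \left(4 + \left(-6 + 28\right)\right)\right)\right) + 610} = \sqrt{3 \cdot \frac{1}{19} \left(\left(-21\right) 22 + 19 \left(49 - 19 \cdot 22 \left(4 + 22\right)\right)\right) + 610} = \sqrt{3 \cdot \frac{1}{19} \left(-462 + 19 \left(49 - 19 \cdot 22 \cdot 26\right)\right) + 610} = \sqrt{3 \cdot \frac{1}{19} \left(-462 + 19 \left(49 - 10868\right)\right) + 610} = \sqrt{3 \cdot \frac{1}{19} \left(-462 + 19 \left(-10819\right)\right) + 610} = \sqrt{3 \cdot \frac{1}{19} \left(-462 - 205561\right) + 610} = \sqrt{3 \cdot \frac{1}{19} \left(-206023\right) + 610} = \sqrt{- \frac{618069}{19} + 610} = \sqrt{- \frac{606479}{19}} = \frac{i \sqrt{11523101}}{19}$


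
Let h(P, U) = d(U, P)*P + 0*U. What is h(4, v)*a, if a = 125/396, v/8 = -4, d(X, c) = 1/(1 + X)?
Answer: -125/3069 ≈ -0.040730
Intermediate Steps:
v = -32 (v = 8*(-4) = -32)
h(P, U) = P/(1 + U) (h(P, U) = P/(1 + U) + 0*U = P/(1 + U) + 0 = P/(1 + U))
a = 125/396 (a = 125*(1/396) = 125/396 ≈ 0.31566)
h(4, v)*a = (4/(1 - 32))*(125/396) = (4/(-31))*(125/396) = (4*(-1/31))*(125/396) = -4/31*125/396 = -125/3069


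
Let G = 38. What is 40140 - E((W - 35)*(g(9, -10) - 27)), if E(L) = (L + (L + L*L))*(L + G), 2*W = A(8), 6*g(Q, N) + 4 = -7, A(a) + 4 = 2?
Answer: -1161523380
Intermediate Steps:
A(a) = -2 (A(a) = -4 + 2 = -2)
g(Q, N) = -11/6 (g(Q, N) = -2/3 + (1/6)*(-7) = -2/3 - 7/6 = -11/6)
W = -1 (W = (1/2)*(-2) = -1)
E(L) = (38 + L)*(L**2 + 2*L) (E(L) = (L + (L + L*L))*(L + 38) = (L + (L + L**2))*(38 + L) = (L**2 + 2*L)*(38 + L) = (38 + L)*(L**2 + 2*L))
40140 - E((W - 35)*(g(9, -10) - 27)) = 40140 - (-1 - 35)*(-11/6 - 27)*(76 + ((-1 - 35)*(-11/6 - 27))**2 + 40*((-1 - 35)*(-11/6 - 27))) = 40140 - (-36*(-173/6))*(76 + (-36*(-173/6))**2 + 40*(-36*(-173/6))) = 40140 - 1038*(76 + 1038**2 + 40*1038) = 40140 - 1038*(76 + 1077444 + 41520) = 40140 - 1038*1119040 = 40140 - 1*1161563520 = 40140 - 1161563520 = -1161523380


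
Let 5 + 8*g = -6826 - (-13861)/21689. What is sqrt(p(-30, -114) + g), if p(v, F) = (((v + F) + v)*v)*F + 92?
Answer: I*sqrt(2119406881857)/1886 ≈ 771.91*I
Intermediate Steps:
p(v, F) = 92 + F*v*(F + 2*v) (p(v, F) = (((F + v) + v)*v)*F + 92 = ((F + 2*v)*v)*F + 92 = (v*(F + 2*v))*F + 92 = F*v*(F + 2*v) + 92 = 92 + F*v*(F + 2*v))
g = -74071849/86756 (g = -5/8 + (-6826 - (-13861)/21689)/8 = -5/8 + (-6826 - 1*(-13861/21689))/8 = -5/8 + (-6826 + 13861/21689)/8 = -5/8 + (1/8)*(-148035253/21689) = -5/8 - 148035253/173512 = -74071849/86756 ≈ -853.79)
sqrt(p(-30, -114) + g) = sqrt((92 - 30*(-114)**2 + 2*(-114)*(-30)**2) - 74071849/86756) = sqrt((92 - 30*12996 + 2*(-114)*900) - 74071849/86756) = sqrt((92 - 389880 - 205200) - 74071849/86756) = sqrt(-594988 - 74071849/86756) = sqrt(-51692850777/86756) = I*sqrt(2119406881857)/1886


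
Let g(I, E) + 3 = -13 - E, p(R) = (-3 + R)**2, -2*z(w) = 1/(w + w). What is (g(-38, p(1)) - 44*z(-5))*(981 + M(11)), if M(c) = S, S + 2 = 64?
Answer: -115773/5 ≈ -23155.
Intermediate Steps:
S = 62 (S = -2 + 64 = 62)
z(w) = -1/(4*w) (z(w) = -1/(2*(w + w)) = -1/(2*w)/2 = -1/(4*w))
M(c) = 62
g(I, E) = -16 - E (g(I, E) = -3 + (-13 - E) = -16 - E)
(g(-38, p(1)) - 44*z(-5))*(981 + M(11)) = ((-16 - (-3 + 1)**2) - (-11)/(-5))*(981 + 62) = ((-16 - 1*(-2)**2) - (-11)*(-1)/5)*1043 = ((-16 - 1*4) - 44*1/20)*1043 = ((-16 - 4) - 11/5)*1043 = (-20 - 11/5)*1043 = -111/5*1043 = -115773/5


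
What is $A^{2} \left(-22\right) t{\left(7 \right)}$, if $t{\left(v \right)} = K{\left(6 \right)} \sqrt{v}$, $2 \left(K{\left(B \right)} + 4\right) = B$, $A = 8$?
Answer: $1408 \sqrt{7} \approx 3725.2$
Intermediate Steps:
$K{\left(B \right)} = -4 + \frac{B}{2}$
$t{\left(v \right)} = - \sqrt{v}$ ($t{\left(v \right)} = \left(-4 + \frac{1}{2} \cdot 6\right) \sqrt{v} = \left(-4 + 3\right) \sqrt{v} = - \sqrt{v}$)
$A^{2} \left(-22\right) t{\left(7 \right)} = 8^{2} \left(-22\right) \left(- \sqrt{7}\right) = 64 \left(-22\right) \left(- \sqrt{7}\right) = - 1408 \left(- \sqrt{7}\right) = 1408 \sqrt{7}$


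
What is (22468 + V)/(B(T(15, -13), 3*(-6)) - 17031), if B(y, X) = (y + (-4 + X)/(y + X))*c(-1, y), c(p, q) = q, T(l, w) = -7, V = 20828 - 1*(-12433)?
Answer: -1393225/424704 ≈ -3.2805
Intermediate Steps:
V = 33261 (V = 20828 + 12433 = 33261)
B(y, X) = y*(y + (-4 + X)/(X + y)) (B(y, X) = (y + (-4 + X)/(y + X))*y = (y + (-4 + X)/(X + y))*y = y*(y + (-4 + X)/(X + y)))
(22468 + V)/(B(T(15, -13), 3*(-6)) - 17031) = (22468 + 33261)/(-7*(-4 + 3*(-6) + (-7)² + (3*(-6))*(-7))/(3*(-6) - 7) - 17031) = 55729/(-7*(-4 - 18 + 49 - 18*(-7))/(-18 - 7) - 17031) = 55729/(-7*(-4 - 18 + 49 + 126)/(-25) - 17031) = 55729/(-7*(-1/25)*153 - 17031) = 55729/(1071/25 - 17031) = 55729/(-424704/25) = 55729*(-25/424704) = -1393225/424704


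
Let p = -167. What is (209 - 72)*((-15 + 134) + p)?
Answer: -6576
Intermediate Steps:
(209 - 72)*((-15 + 134) + p) = (209 - 72)*((-15 + 134) - 167) = 137*(119 - 167) = 137*(-48) = -6576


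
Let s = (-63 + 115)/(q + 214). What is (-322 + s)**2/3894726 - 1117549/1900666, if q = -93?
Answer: -10141342844485889/18063512583753626 ≈ -0.56143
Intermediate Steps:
s = 52/121 (s = (-63 + 115)/(-93 + 214) = 52/121 ≈ 0.42975)
(-322 + s)**2/3894726 - 1117549/1900666 = (-322 + 52/121)**2/3894726 - 1117549/1900666 = (-38910/121)**2*(1/3894726) - 1117549*1/1900666 = (1513988100/14641)*(1/3894726) - 1117549/1900666 = 252331350/9503780561 - 1117549/1900666 = -10141342844485889/18063512583753626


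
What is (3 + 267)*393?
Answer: 106110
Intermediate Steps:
(3 + 267)*393 = 270*393 = 106110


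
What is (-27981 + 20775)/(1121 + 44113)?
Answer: -1201/7539 ≈ -0.15930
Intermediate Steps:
(-27981 + 20775)/(1121 + 44113) = -7206/45234 = -7206*1/45234 = -1201/7539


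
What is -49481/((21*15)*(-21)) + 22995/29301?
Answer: 533984902/64608705 ≈ 8.2649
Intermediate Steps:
-49481/((21*15)*(-21)) + 22995/29301 = -49481/(315*(-21)) + 22995*(1/29301) = -49481/(-6615) + 7665/9767 = -49481*(-1/6615) + 7665/9767 = 49481/6615 + 7665/9767 = 533984902/64608705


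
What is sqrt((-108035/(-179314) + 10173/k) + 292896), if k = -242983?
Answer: sqrt(556025166322786048612514570)/43570253662 ≈ 541.20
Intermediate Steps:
sqrt((-108035/(-179314) + 10173/k) + 292896) = sqrt((-108035/(-179314) + 10173/(-242983)) + 292896) = sqrt((-108035*(-1/179314) + 10173*(-1/242983)) + 292896) = sqrt((108035/179314 - 10173/242983) + 292896) = sqrt(24426507083/43570253662 + 292896) = sqrt(12761577443092235/43570253662) = sqrt(556025166322786048612514570)/43570253662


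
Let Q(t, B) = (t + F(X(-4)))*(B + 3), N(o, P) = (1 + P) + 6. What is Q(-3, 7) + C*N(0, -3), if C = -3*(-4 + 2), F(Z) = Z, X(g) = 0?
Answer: -6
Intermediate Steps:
N(o, P) = 7 + P
Q(t, B) = t*(3 + B) (Q(t, B) = (t + 0)*(B + 3) = t*(3 + B))
C = 6 (C = -3*(-2) = 6)
Q(-3, 7) + C*N(0, -3) = -3*(3 + 7) + 6*(7 - 3) = -3*10 + 6*4 = -30 + 24 = -6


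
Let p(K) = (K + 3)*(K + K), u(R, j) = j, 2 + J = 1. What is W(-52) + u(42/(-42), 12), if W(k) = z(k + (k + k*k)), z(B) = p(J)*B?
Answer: -10388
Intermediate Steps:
J = -1 (J = -2 + 1 = -1)
p(K) = 2*K*(3 + K) (p(K) = (3 + K)*(2*K) = 2*K*(3 + K))
z(B) = -4*B (z(B) = (2*(-1)*(3 - 1))*B = (2*(-1)*2)*B = -4*B)
W(k) = -8*k - 4*k² (W(k) = -4*(k + (k + k*k)) = -4*(k + (k + k²)) = -4*(k² + 2*k) = -8*k - 4*k²)
W(-52) + u(42/(-42), 12) = -4*(-52)*(2 - 52) + 12 = -4*(-52)*(-50) + 12 = -10400 + 12 = -10388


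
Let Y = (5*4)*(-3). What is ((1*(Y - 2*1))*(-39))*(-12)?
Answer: -29016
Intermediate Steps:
Y = -60 (Y = 20*(-3) = -60)
((1*(Y - 2*1))*(-39))*(-12) = ((1*(-60 - 2*1))*(-39))*(-12) = ((1*(-60 - 2))*(-39))*(-12) = ((1*(-62))*(-39))*(-12) = -62*(-39)*(-12) = 2418*(-12) = -29016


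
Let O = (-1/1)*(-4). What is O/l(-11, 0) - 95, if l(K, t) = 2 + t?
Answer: -93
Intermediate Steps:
O = 4 (O = (1*(-1))*(-4) = -1*(-4) = 4)
O/l(-11, 0) - 95 = 4/(2 + 0) - 95 = 4/2 - 95 = 4*(1/2) - 95 = 2 - 95 = -93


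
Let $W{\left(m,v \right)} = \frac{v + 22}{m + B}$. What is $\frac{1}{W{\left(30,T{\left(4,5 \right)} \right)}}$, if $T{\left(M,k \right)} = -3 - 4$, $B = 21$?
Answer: $\frac{17}{5} \approx 3.4$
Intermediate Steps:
$T{\left(M,k \right)} = -7$
$W{\left(m,v \right)} = \frac{22 + v}{21 + m}$ ($W{\left(m,v \right)} = \frac{v + 22}{m + 21} = \frac{22 + v}{21 + m}$)
$\frac{1}{W{\left(30,T{\left(4,5 \right)} \right)}} = \frac{1}{\frac{1}{21 + 30} \left(22 - 7\right)} = \frac{1}{\frac{1}{51} \cdot 15} = \frac{1}{\frac{5}{17}} = \frac{17}{5}$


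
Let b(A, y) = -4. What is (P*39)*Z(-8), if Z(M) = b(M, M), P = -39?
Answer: 6084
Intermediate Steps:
Z(M) = -4
(P*39)*Z(-8) = -39*39*(-4) = -1521*(-4) = 6084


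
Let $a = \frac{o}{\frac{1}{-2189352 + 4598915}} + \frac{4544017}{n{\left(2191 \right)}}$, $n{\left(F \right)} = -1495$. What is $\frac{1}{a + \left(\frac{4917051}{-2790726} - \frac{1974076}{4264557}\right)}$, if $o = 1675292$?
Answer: $\frac{5930769699027030}{23940866233819952055424563187} \approx 2.4773 \cdot 10^{-13}$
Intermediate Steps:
$a = \frac{6034898813463003}{1495}$ ($a = \frac{1675292}{\frac{1}{-2189352 + 4598915}} + \frac{4544017}{-1495} = \frac{1675292}{\frac{1}{2409563}} + 4544017 \left(- \frac{1}{1495}\right) = 1675292 \frac{1}{\frac{1}{2409563}} - \frac{4544017}{1495} = 1675292 \cdot 2409563 - \frac{4544017}{1495} = 4036721617396 - \frac{4544017}{1495} = \frac{6034898813463003}{1495} \approx 4.0367 \cdot 10^{12}$)
$\frac{1}{a + \left(\frac{4917051}{-2790726} - \frac{1974076}{4264557}\right)} = \frac{1}{\frac{6034898813463003}{1495} + \left(\frac{4917051}{-2790726} - \frac{1974076}{4264557}\right)} = \frac{1}{\frac{6034898813463003}{1495} + \left(4917051 \left(- \frac{1}{2790726}\right) - \frac{1974076}{4264557}\right)} = \frac{1}{\frac{6034898813463003}{1495} - \frac{8826049826861}{3967070032794}} = \frac{1}{\frac{23940866233819952055424563187}{5930769699027030}} = \frac{5930769699027030}{23940866233819952055424563187}$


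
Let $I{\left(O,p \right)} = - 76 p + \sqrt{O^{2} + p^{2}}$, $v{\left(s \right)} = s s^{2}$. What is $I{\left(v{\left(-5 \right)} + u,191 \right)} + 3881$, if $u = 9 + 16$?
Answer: $-10635 + \sqrt{46481} \approx -10419.0$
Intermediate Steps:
$v{\left(s \right)} = s^{3}$
$u = 25$
$I{\left(O,p \right)} = \sqrt{O^{2} + p^{2}} - 76 p$
$I{\left(v{\left(-5 \right)} + u,191 \right)} + 3881 = \left(\sqrt{\left(\left(-5\right)^{3} + 25\right)^{2} + 191^{2}} - 14516\right) + 3881 = \left(\sqrt{\left(-125 + 25\right)^{2} + 36481} - 14516\right) + 3881 = \left(\sqrt{\left(-100\right)^{2} + 36481} - 14516\right) + 3881 = \left(\sqrt{10000 + 36481} - 14516\right) + 3881 = \left(\sqrt{46481} - 14516\right) + 3881 = \left(-14516 + \sqrt{46481}\right) + 3881 = -10635 + \sqrt{46481}$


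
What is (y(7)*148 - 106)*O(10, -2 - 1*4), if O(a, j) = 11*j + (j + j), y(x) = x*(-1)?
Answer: 89076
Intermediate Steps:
y(x) = -x
O(a, j) = 13*j (O(a, j) = 11*j + 2*j = 13*j)
(y(7)*148 - 106)*O(10, -2 - 1*4) = (-1*7*148 - 106)*(13*(-2 - 1*4)) = (-7*148 - 106)*(13*(-2 - 4)) = (-1036 - 106)*(13*(-6)) = -1142*(-78) = 89076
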